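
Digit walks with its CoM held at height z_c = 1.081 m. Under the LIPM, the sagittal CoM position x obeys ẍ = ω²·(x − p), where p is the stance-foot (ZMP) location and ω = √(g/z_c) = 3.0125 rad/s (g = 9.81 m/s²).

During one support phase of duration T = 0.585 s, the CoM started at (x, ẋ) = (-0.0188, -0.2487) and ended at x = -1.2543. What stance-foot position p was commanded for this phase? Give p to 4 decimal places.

ωT = 3.0125·0.585 = 1.762312; cosh(ωT) = 2.998771, sinh(ωT) = 2.827123
x(T) = p + (x₀−p)·cosh(ωT) + (ẋ₀/ω)·sinh(ωT) ⇒ p·(1 − cosh) = x(T) − x₀·cosh − (ẋ₀/ω)·sinh
numerator   = -1.2543 − (-0.0188)·2.998771 − (-0.2487/3.0125)·2.827123 = -0.964527
denominator = 1 − 2.998771 = -1.998771
p = -0.964527 / -1.998771 = 0.4826

p = 0.4826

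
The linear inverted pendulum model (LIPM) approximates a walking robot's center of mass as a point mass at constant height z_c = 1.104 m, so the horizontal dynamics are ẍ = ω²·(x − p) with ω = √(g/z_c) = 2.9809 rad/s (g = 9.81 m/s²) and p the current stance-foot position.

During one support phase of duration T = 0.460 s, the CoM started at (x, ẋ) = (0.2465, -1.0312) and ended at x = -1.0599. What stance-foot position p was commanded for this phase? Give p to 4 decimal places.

ωT = 2.9809·0.460 = 1.371214; cosh(ωT) = 2.096965, sinh(ωT) = 1.843166
x(T) = p + (x₀−p)·cosh(ωT) + (ẋ₀/ω)·sinh(ωT) ⇒ p·(1 − cosh) = x(T) − x₀·cosh − (ẋ₀/ω)·sinh
numerator   = -1.0599 − (0.2465)·2.096965 − (-1.0312/2.9809)·1.843166 = -0.939185
denominator = 1 − 2.096965 = -1.096965
p = -0.939185 / -1.096965 = 0.8562

p = 0.8562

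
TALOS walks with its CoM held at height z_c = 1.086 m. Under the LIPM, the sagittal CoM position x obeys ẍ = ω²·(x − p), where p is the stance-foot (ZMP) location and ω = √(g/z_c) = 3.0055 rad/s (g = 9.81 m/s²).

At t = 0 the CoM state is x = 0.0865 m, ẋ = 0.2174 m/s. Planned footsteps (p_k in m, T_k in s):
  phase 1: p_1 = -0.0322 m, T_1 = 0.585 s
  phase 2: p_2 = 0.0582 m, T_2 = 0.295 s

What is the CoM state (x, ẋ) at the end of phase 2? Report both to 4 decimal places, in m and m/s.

phase 1: p=-0.0322, T=0.585, ωT=1.758217, cosh=2.987219, sinh=2.814867; start (x,ẋ)=(0.086500, 0.217400) → end (x,ẋ)=(0.525994, 1.653633)
phase 2: p=0.0582, T=0.295, ωT=0.886622, cosh=1.419482, sinh=1.007437; start (x,ẋ)=(0.525994, 1.653633) → end (x,ẋ)=(1.276519, 3.763712)

x = 1.2765, ẋ = 3.7637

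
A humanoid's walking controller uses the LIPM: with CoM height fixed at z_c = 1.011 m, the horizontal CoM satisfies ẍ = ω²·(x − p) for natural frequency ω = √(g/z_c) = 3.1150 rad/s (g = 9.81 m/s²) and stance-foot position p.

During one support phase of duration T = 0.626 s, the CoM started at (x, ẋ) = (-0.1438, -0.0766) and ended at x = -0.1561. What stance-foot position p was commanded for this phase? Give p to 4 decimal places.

p = -0.1718

ωT = 3.1150·0.626 = 1.949990; cosh(ωT) = 3.585446, sinh(ωT) = 3.443171
x(T) = p + (x₀−p)·cosh(ωT) + (ẋ₀/ω)·sinh(ωT) ⇒ p·(1 − cosh) = x(T) − x₀·cosh − (ẋ₀/ω)·sinh
numerator   = -0.1561 − (-0.1438)·3.585446 − (-0.0766/3.1150)·3.443171 = 0.444157
denominator = 1 − 3.585446 = -2.585446
p = 0.444157 / -2.585446 = -0.1718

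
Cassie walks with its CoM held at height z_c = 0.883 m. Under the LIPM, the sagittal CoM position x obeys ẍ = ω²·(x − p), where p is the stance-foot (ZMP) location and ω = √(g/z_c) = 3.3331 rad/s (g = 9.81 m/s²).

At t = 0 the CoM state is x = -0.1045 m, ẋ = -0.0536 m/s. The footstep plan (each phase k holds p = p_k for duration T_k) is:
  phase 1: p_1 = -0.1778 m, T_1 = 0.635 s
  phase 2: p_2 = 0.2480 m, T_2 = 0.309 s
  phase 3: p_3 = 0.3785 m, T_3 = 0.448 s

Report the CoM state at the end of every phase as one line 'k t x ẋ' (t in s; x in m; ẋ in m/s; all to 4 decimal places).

1 0.6350 0.0651 0.7737
2 0.9440 0.2429 0.4768
3 1.3920 0.3637 0.1594

phase 1: p=-0.1778, T=0.635, ωT=2.116519, cosh=4.211317, sinh=4.090866; start (x,ẋ)=(-0.104500, -0.053600) → end (x,ẋ)=(0.065104, 0.773738)
phase 2: p=0.2480, T=0.309, ωT=1.029928, cosh=1.578948, sinh=1.221916; start (x,ẋ)=(0.065104, 0.773738) → end (x,ẋ)=(0.242869, 0.476799)
phase 3: p=0.3785, T=0.448, ωT=1.493229, cosh=2.338046, sinh=2.113400; start (x,ẋ)=(0.242869, 0.476799) → end (x,ẋ)=(0.363710, 0.159371)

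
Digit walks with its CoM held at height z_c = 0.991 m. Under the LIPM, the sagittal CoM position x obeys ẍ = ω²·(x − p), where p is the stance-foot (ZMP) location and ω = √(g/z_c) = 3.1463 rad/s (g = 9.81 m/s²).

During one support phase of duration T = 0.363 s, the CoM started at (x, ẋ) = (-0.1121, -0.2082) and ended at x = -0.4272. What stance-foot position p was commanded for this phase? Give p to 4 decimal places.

p = 0.1936

ωT = 3.1463·0.363 = 1.142107; cosh(ωT) = 1.726255, sinh(ωT) = 1.407109
x(T) = p + (x₀−p)·cosh(ωT) + (ẋ₀/ω)·sinh(ωT) ⇒ p·(1 − cosh) = x(T) − x₀·cosh − (ẋ₀/ω)·sinh
numerator   = -0.4272 − (-0.1121)·1.726255 − (-0.2082/3.1463)·1.407109 = -0.140574
denominator = 1 − 1.726255 = -0.726255
p = -0.140574 / -0.726255 = 0.1936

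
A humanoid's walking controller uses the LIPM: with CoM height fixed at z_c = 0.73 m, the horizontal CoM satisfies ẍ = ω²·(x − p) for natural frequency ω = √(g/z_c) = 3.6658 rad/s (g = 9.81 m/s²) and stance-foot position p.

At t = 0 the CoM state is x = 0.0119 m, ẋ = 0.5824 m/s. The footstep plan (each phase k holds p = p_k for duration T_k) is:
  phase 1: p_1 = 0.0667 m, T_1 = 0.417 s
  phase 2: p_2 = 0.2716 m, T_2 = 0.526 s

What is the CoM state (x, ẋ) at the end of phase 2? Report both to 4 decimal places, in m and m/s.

x = 1.1992, ẋ = 3.5344

phase 1: p=0.0667, T=0.417, ωT=1.528639, cosh=2.414362, sinh=2.197532; start (x,ẋ)=(0.011900, 0.582400) → end (x,ẋ)=(0.283523, 0.964672)
phase 2: p=0.2716, T=0.526, ωT=1.928211, cosh=3.511301, sinh=3.365893; start (x,ẋ)=(0.283523, 0.964672) → end (x,ẋ)=(1.199216, 3.534372)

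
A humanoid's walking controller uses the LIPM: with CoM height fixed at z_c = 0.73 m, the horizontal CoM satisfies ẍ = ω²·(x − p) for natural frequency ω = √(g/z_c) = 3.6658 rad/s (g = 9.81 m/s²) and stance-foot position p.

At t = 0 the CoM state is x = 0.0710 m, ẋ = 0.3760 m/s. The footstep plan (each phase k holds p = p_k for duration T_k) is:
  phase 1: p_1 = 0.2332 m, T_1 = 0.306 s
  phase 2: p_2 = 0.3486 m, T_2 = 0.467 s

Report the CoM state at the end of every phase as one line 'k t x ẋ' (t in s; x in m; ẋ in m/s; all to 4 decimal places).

phase 1: p=0.2332, T=0.306, ωT=1.121735, cosh=1.697945, sinh=1.372231; start (x,ẋ)=(0.071000, 0.376000) → end (x,ẋ)=(0.098543, -0.177491)
phase 2: p=0.3486, T=0.467, ωT=1.711929, cosh=2.860076, sinh=2.679559; start (x,ẋ)=(0.098543, -0.177491) → end (x,ẋ)=(-0.496322, -2.963884)

1 0.3060 0.0985 -0.1775
2 0.7730 -0.4963 -2.9639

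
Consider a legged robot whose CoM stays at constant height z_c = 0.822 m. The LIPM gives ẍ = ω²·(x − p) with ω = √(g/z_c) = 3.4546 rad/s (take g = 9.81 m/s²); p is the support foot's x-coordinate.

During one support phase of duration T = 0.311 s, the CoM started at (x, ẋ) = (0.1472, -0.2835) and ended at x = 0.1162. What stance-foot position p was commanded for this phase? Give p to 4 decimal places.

p = 0.0288

ωT = 3.4546·0.311 = 1.074381; cosh(ωT) = 1.634844, sinh(ωT) = 1.293335
x(T) = p + (x₀−p)·cosh(ωT) + (ẋ₀/ω)·sinh(ωT) ⇒ p·(1 − cosh) = x(T) − x₀·cosh − (ẋ₀/ω)·sinh
numerator   = 0.1162 − (0.1472)·1.634844 − (-0.2835/3.4546)·1.293335 = -0.018312
denominator = 1 − 1.634844 = -0.634844
p = -0.018312 / -0.634844 = 0.0288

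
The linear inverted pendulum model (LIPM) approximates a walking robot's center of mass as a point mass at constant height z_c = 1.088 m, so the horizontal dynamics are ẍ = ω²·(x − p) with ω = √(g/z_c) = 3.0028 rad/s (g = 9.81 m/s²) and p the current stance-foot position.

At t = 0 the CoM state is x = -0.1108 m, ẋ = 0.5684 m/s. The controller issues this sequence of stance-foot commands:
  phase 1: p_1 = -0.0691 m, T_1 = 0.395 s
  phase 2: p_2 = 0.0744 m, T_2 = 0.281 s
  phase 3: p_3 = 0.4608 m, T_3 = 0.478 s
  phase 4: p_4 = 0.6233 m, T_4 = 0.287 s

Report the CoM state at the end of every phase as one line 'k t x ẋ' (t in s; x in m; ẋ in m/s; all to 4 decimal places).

phase 1: p=-0.0691, T=0.395, ωT=1.186106, cosh=1.789857, sinh=1.484449; start (x,ẋ)=(-0.110800, 0.568400) → end (x,ẋ)=(0.137254, 0.831477)
phase 2: p=0.0744, T=0.281, ωT=0.843787, cosh=1.377617, sinh=0.947538; start (x,ẋ)=(0.137254, 0.831477) → end (x,ẋ)=(0.423363, 1.324294)
phase 3: p=0.4608, T=0.478, ωT=1.435338, cosh=2.219551, sinh=1.981516; start (x,ẋ)=(0.423363, 1.324294) → end (x,ẋ)=(1.251594, 2.716584)
phase 4: p=0.6233, T=0.287, ωT=0.861804, cosh=1.394913, sinh=0.972514; start (x,ẋ)=(1.251594, 2.716584) → end (x,ẋ)=(2.379533, 5.624184)

1 0.3950 0.1373 0.8315
2 0.6760 0.4234 1.3243
3 1.1540 1.2516 2.7166
4 1.4410 2.3795 5.6242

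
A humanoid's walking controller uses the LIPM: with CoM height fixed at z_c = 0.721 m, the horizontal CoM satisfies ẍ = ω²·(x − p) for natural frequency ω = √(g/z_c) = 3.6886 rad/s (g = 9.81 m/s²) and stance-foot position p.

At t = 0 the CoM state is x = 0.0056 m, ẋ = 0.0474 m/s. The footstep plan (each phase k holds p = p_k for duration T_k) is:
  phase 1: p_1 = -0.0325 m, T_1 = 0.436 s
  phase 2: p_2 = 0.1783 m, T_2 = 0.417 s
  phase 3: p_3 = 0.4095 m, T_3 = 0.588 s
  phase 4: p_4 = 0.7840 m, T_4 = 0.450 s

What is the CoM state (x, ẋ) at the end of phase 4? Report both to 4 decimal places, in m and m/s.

phase 1: p=-0.0325, T=0.436, ωT=1.608230, cosh=2.597102, sinh=2.396860; start (x,ẋ)=(0.005600, 0.047400) → end (x,ẋ)=(0.097250, 0.459947)
phase 2: p=0.1783, T=0.417, ωT=1.538146, cosh=2.435365, sinh=2.220586; start (x,ẋ)=(0.097250, 0.459947) → end (x,ẋ)=(0.257808, 0.456272)
phase 3: p=0.4095, T=0.588, ωT=2.168897, cosh=4.431465, sinh=4.317162; start (x,ẋ)=(0.257808, 0.456272) → end (x,ẋ)=(0.271307, -0.393629)
phase 4: p=0.7840, T=0.450, ωT=1.659870, cosh=2.724395, sinh=2.534232; start (x,ẋ)=(0.271307, -0.393629) → end (x,ẋ)=(-0.883219, -5.864936)

x = -0.8832, ẋ = -5.8649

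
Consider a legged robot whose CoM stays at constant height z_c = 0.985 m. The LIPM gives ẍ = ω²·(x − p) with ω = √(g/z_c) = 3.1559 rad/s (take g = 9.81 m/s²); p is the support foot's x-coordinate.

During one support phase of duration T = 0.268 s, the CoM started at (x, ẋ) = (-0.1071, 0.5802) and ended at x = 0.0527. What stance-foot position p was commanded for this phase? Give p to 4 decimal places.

ωT = 3.1559·0.268 = 0.845781; cosh(ωT) = 1.379510, sinh(ωT) = 0.950288
x(T) = p + (x₀−p)·cosh(ωT) + (ẋ₀/ω)·sinh(ωT) ⇒ p·(1 − cosh) = x(T) − x₀·cosh − (ẋ₀/ω)·sinh
numerator   = 0.0527 − (-0.1071)·1.379510 − (0.5802/3.1559)·0.950288 = 0.025739
denominator = 1 − 1.379510 = -0.379510
p = 0.025739 / -0.379510 = -0.0678

p = -0.0678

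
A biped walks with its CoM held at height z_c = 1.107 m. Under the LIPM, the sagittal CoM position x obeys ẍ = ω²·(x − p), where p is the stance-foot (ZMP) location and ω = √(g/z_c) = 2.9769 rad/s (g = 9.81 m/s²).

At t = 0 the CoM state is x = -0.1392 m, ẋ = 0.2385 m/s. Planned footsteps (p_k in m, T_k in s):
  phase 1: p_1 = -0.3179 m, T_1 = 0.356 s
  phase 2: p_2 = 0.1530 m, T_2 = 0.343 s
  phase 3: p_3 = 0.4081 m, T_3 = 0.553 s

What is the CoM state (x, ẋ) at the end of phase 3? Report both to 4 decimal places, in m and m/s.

phase 1: p=-0.3179, T=0.356, ωT=1.059776, cosh=1.616129, sinh=1.269596; start (x,ẋ)=(-0.139200, 0.238500) → end (x,ẋ)=(0.072618, 1.060837)
phase 2: p=0.1530, T=0.343, ωT=1.021077, cosh=1.568195, sinh=1.207988; start (x,ẋ)=(0.072618, 1.060837) → end (x,ẋ)=(0.457420, 1.374541)
phase 3: p=0.4081, T=0.553, ωT=1.646226, cosh=2.690070, sinh=2.497294; start (x,ẋ)=(0.457420, 1.374541) → end (x,ẋ)=(1.693864, 4.064266)

x = 1.6939, ẋ = 4.0643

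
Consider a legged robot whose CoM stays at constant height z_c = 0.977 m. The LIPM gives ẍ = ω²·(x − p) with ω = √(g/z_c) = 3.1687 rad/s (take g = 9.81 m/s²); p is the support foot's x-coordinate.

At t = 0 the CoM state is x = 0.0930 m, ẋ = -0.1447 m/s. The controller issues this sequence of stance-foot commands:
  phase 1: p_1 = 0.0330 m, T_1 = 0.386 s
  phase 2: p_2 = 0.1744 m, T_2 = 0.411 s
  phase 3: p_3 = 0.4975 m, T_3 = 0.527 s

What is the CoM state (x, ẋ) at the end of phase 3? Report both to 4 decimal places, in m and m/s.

x = -1.2993, ẋ = -5.4828

phase 1: p=0.0330, T=0.386, ωT=1.223118, cosh=1.846039, sinh=1.551728; start (x,ẋ)=(0.093000, -0.144700) → end (x,ẋ)=(0.072902, 0.027896)
phase 2: p=0.1744, T=0.411, ωT=1.302336, cosh=1.974887, sinh=1.702991; start (x,ẋ)=(0.072902, 0.027896) → end (x,ẋ)=(-0.011055, -0.492619)
phase 3: p=0.4975, T=0.527, ωT=1.669905, cosh=2.749964, sinh=2.561699; start (x,ẋ)=(-0.011055, -0.492619) → end (x,ẋ)=(-1.299259, -5.482752)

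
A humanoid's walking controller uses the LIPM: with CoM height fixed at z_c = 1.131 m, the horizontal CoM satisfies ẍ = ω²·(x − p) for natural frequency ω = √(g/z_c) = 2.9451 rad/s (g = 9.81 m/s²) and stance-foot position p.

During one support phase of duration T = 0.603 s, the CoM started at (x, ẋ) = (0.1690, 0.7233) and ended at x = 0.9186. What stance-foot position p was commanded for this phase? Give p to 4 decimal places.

ωT = 2.9451·0.603 = 1.775895; cosh(ωT) = 3.037449, sinh(ωT) = 2.868117
x(T) = p + (x₀−p)·cosh(ωT) + (ẋ₀/ω)·sinh(ωT) ⇒ p·(1 − cosh) = x(T) − x₀·cosh − (ẋ₀/ω)·sinh
numerator   = 0.9186 − (0.1690)·3.037449 − (0.7233/2.9451)·2.868117 = -0.299122
denominator = 1 − 3.037449 = -2.037449
p = -0.299122 / -2.037449 = 0.1468

p = 0.1468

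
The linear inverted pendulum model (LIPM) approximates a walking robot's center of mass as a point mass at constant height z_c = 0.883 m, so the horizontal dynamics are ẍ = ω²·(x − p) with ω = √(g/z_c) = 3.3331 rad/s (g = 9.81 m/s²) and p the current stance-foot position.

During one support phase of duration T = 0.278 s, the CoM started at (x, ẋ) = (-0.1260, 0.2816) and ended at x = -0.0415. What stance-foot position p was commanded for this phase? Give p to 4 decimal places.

p = -0.1141

ωT = 3.3331·0.278 = 0.926602; cosh(ωT) = 1.460904, sinh(ωT) = 1.065007
x(T) = p + (x₀−p)·cosh(ωT) + (ẋ₀/ω)·sinh(ωT) ⇒ p·(1 − cosh) = x(T) − x₀·cosh − (ẋ₀/ω)·sinh
numerator   = -0.0415 − (-0.1260)·1.460904 − (0.2816/3.3331)·1.065007 = 0.052596
denominator = 1 − 1.460904 = -0.460904
p = 0.052596 / -0.460904 = -0.1141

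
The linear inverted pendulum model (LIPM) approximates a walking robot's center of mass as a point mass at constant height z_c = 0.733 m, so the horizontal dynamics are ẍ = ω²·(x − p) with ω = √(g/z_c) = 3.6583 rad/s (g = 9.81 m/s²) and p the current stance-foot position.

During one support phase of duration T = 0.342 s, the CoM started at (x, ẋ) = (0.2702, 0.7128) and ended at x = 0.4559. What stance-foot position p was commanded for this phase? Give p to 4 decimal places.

ωT = 3.6583·0.342 = 1.251139; cosh(ωT) = 1.890249, sinh(ωT) = 1.604070
x(T) = p + (x₀−p)·cosh(ωT) + (ẋ₀/ω)·sinh(ωT) ⇒ p·(1 − cosh) = x(T) − x₀·cosh − (ẋ₀/ω)·sinh
numerator   = 0.4559 − (0.2702)·1.890249 − (0.7128/3.6583)·1.604070 = -0.367390
denominator = 1 − 1.890249 = -0.890249
p = -0.367390 / -0.890249 = 0.4127

p = 0.4127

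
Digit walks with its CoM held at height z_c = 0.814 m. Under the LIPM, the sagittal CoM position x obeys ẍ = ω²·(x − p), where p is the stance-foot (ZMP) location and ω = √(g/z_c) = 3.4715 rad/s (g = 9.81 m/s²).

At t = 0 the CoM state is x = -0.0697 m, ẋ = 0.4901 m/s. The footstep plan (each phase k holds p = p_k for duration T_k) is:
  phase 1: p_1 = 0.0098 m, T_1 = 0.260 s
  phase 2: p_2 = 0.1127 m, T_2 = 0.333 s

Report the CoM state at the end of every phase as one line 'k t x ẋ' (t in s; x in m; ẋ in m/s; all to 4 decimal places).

phase 1: p=0.0098, T=0.260, ωT=0.902590, cosh=1.435750, sinh=1.030232; start (x,ẋ)=(-0.069700, 0.490100) → end (x,ẋ)=(0.041104, 0.419333)
phase 2: p=0.1127, T=0.333, ωT=1.156009, cosh=1.745984, sinh=1.431245; start (x,ẋ)=(0.041104, 0.419333) → end (x,ẋ)=(0.160579, 0.376420)

1 0.2600 0.0411 0.4193
2 0.5930 0.1606 0.3764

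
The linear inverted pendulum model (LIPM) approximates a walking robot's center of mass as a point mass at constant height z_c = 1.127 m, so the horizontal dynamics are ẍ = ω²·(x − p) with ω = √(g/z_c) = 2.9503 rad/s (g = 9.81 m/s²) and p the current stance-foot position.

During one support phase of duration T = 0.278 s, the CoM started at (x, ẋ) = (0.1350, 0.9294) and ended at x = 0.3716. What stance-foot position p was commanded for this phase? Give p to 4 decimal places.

p = 0.2805

ωT = 2.9503·0.278 = 0.820183; cosh(ωT) = 1.355634, sinh(ωT) = 0.915283
x(T) = p + (x₀−p)·cosh(ωT) + (ẋ₀/ω)·sinh(ωT) ⇒ p·(1 − cosh) = x(T) − x₀·cosh − (ẋ₀/ω)·sinh
numerator   = 0.3716 − (0.1350)·1.355634 − (0.9294/2.9503)·0.915283 = -0.099742
denominator = 1 − 1.355634 = -0.355634
p = -0.099742 / -0.355634 = 0.2805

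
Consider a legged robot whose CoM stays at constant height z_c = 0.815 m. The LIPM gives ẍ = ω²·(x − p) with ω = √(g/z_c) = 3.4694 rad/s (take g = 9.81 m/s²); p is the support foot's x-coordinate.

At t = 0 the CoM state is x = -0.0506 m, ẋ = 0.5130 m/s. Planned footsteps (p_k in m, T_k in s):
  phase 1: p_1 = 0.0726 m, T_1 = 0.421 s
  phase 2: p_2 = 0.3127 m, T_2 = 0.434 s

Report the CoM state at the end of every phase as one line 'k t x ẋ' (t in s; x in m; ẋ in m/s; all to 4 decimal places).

phase 1: p=0.0726, T=0.421, ωT=1.460617, cosh=2.270356, sinh=2.038263; start (x,ẋ)=(-0.050600, 0.513000) → end (x,ẋ)=(0.094278, 0.293478)
phase 2: p=0.3127, T=0.434, ωT=1.505720, cosh=2.364627, sinh=2.142769; start (x,ẋ)=(0.094278, 0.293478) → end (x,ẋ)=(-0.022528, -0.929809)

1 0.4210 0.0943 0.2935
2 0.8550 -0.0225 -0.9298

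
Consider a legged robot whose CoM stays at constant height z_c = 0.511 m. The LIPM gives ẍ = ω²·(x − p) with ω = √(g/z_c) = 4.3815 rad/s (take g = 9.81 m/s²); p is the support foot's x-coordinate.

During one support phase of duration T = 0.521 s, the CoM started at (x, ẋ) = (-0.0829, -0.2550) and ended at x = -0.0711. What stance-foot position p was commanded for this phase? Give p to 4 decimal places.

ωT = 4.3815·0.521 = 2.282761; cosh(ωT) = 4.952859, sinh(ωT) = 4.850857
x(T) = p + (x₀−p)·cosh(ωT) + (ẋ₀/ω)·sinh(ωT) ⇒ p·(1 − cosh) = x(T) − x₀·cosh − (ẋ₀/ω)·sinh
numerator   = -0.0711 − (-0.0829)·4.952859 − (-0.2550/4.3815)·4.850857 = 0.621808
denominator = 1 − 4.952859 = -3.952859
p = 0.621808 / -3.952859 = -0.1573

p = -0.1573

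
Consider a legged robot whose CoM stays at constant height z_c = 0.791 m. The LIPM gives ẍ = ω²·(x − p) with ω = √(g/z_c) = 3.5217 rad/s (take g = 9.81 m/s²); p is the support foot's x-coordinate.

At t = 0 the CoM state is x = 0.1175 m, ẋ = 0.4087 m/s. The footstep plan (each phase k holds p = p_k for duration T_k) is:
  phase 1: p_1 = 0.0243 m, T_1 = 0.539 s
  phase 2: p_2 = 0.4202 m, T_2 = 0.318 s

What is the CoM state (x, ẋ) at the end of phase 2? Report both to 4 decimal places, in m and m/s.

x = 1.8883, ẋ = 5.6290

phase 1: p=0.0243, T=0.539, ωT=1.898196, cosh=3.411842, sinh=3.262004; start (x,ẋ)=(0.117500, 0.408700) → end (x,ẋ)=(0.720845, 2.465083)
phase 2: p=0.4202, T=0.318, ωT=1.119901, cosh=1.695431, sinh=1.369119; start (x,ẋ)=(0.720845, 2.465083) → end (x,ẋ)=(1.888265, 5.628977)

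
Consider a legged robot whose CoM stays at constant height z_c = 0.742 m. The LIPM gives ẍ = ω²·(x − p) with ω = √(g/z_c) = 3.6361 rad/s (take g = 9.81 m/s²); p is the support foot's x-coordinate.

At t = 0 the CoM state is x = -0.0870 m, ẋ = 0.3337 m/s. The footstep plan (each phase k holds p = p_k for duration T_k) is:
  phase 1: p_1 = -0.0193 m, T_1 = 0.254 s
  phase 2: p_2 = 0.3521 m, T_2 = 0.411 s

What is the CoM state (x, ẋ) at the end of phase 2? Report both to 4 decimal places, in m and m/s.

phase 1: p=-0.0193, T=0.254, ωT=0.923569, cosh=1.457681, sinh=1.060582; start (x,ẋ)=(-0.087000, 0.333700) → end (x,ẋ)=(-0.020651, 0.225351)
phase 2: p=0.3521, T=0.411, ωT=1.494437, cosh=2.340601, sinh=2.116226; start (x,ẋ)=(-0.020651, 0.225351) → end (x,ẋ)=(-0.389206, -2.340791)

x = -0.3892, ẋ = -2.3408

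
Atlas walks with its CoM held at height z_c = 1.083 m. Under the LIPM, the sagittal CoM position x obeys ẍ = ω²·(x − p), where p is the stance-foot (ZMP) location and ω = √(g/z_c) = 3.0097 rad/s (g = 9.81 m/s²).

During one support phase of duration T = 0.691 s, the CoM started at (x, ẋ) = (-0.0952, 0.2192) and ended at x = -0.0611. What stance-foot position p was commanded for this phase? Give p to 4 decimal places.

ωT = 3.0097·0.691 = 2.079703; cosh(ωT) = 4.063528, sinh(ωT) = 3.938561
x(T) = p + (x₀−p)·cosh(ωT) + (ẋ₀/ω)·sinh(ωT) ⇒ p·(1 − cosh) = x(T) − x₀·cosh − (ẋ₀/ω)·sinh
numerator   = -0.0611 − (-0.0952)·4.063528 − (0.2192/3.0097)·3.938561 = 0.038898
denominator = 1 − 4.063528 = -3.063528
p = 0.038898 / -3.063528 = -0.0127

p = -0.0127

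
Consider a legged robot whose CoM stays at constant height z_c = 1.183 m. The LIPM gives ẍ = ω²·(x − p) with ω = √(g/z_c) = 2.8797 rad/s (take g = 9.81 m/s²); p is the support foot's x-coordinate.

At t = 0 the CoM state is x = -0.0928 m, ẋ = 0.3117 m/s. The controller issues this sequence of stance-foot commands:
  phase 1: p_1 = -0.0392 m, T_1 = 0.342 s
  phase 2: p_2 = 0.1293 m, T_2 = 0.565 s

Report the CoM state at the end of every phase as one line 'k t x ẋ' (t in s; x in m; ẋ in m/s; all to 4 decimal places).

1 0.3420 0.0037 0.2977
2 0.9070 0.0503 -0.0979

phase 1: p=-0.0392, T=0.342, ωT=0.984857, cosh=1.525461, sinh=1.151969; start (x,ẋ)=(-0.092800, 0.311700) → end (x,ẋ)=(0.003725, 0.297678)
phase 2: p=0.1293, T=0.565, ωT=1.627030, cosh=2.642627, sinh=2.446114; start (x,ẋ)=(0.003725, 0.297678) → end (x,ẋ)=(0.050309, -0.097910)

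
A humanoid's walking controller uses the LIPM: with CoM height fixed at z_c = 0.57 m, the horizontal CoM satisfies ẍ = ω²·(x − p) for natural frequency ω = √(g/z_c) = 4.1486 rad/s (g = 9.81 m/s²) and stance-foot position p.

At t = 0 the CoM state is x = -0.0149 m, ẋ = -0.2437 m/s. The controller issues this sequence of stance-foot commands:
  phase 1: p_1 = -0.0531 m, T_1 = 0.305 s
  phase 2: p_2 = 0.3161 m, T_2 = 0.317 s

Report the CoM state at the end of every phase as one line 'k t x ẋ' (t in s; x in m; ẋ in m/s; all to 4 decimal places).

1 0.3050 -0.0758 -0.2078
2 0.6220 -0.5531 -3.2251

phase 1: p=-0.0531, T=0.305, ωT=1.265323, cosh=1.913193, sinh=1.631045; start (x,ẋ)=(-0.014900, -0.243700) → end (x,ẋ)=(-0.075828, -0.207763)
phase 2: p=0.3161, T=0.317, ωT=1.315106, cosh=1.996796, sinh=1.728350; start (x,ẋ)=(-0.075828, -0.207763) → end (x,ẋ)=(-0.553057, -3.225076)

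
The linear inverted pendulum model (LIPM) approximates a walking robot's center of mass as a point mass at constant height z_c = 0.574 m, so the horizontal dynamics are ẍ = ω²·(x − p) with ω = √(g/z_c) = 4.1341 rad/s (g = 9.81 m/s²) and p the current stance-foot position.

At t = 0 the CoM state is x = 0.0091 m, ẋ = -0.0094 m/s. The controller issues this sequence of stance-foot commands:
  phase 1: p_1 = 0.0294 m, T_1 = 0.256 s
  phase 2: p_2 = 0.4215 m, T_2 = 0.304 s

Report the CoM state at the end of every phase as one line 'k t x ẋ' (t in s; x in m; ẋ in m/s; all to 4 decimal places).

phase 1: p=0.0294, T=0.256, ωT=1.058330, cosh=1.614294, sinh=1.267259; start (x,ẋ)=(0.009100, -0.009400) → end (x,ẋ)=(-0.006252, -0.121526)
phase 2: p=0.4215, T=0.304, ωT=1.256766, cosh=1.899306, sinh=1.614734; start (x,ẋ)=(-0.006252, -0.121526) → end (x,ẋ)=(-0.438398, -3.086258)

1 0.2560 -0.0063 -0.1215
2 0.5600 -0.4384 -3.0863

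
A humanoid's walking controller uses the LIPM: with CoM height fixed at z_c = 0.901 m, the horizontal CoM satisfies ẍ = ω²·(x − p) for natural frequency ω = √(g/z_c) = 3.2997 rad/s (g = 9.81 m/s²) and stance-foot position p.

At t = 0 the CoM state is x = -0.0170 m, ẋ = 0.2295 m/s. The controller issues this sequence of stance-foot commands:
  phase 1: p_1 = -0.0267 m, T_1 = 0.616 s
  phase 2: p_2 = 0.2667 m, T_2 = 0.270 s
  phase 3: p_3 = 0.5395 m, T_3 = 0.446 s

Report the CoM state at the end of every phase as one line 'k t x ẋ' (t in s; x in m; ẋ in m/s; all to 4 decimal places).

1 0.6160 0.2719 1.0111
2 0.8860 0.5847 1.4570
3 1.3320 1.5542 3.6484

phase 1: p=-0.0267, T=0.616, ωT=2.032615, cosh=3.882509, sinh=3.751516; start (x,ẋ)=(-0.017000, 0.229500) → end (x,ẋ)=(0.271885, 1.011111)
phase 2: p=0.2667, T=0.270, ωT=0.890919, cosh=1.423824, sinh=1.013545; start (x,ẋ)=(0.271885, 1.011111) → end (x,ẋ)=(0.584658, 1.456984)
phase 3: p=0.5395, T=0.446, ωT=1.471666, cosh=2.293015, sinh=2.063473; start (x,ẋ)=(0.584658, 1.456984) → end (x,ẋ)=(1.554175, 3.648361)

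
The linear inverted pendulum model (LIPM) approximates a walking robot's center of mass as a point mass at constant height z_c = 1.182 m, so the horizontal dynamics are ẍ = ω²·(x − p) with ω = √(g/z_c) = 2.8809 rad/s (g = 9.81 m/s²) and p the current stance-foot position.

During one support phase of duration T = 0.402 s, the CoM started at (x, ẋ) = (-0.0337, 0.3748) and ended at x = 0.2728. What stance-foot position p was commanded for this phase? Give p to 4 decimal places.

p = -0.1937

ωT = 2.8809·0.402 = 1.158122; cosh(ωT) = 1.749012, sinh(ωT) = 1.434936
x(T) = p + (x₀−p)·cosh(ωT) + (ẋ₀/ω)·sinh(ωT) ⇒ p·(1 − cosh) = x(T) − x₀·cosh − (ẋ₀/ω)·sinh
numerator   = 0.2728 − (-0.0337)·1.749012 − (0.3748/2.8809)·1.434936 = 0.145059
denominator = 1 − 1.749012 = -0.749012
p = 0.145059 / -0.749012 = -0.1937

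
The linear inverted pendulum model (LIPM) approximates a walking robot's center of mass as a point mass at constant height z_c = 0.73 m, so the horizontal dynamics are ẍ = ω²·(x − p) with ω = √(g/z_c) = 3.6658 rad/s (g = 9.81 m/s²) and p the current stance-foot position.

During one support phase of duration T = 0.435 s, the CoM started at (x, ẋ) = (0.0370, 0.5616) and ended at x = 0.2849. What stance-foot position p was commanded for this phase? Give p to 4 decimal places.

p = 0.1098

ωT = 3.6658·0.435 = 1.594623; cosh(ωT) = 2.564728, sinh(ωT) = 2.361743
x(T) = p + (x₀−p)·cosh(ωT) + (ẋ₀/ω)·sinh(ωT) ⇒ p·(1 − cosh) = x(T) − x₀·cosh − (ẋ₀/ω)·sinh
numerator   = 0.2849 − (0.0370)·2.564728 − (0.5616/3.6658)·2.361743 = -0.171814
denominator = 1 − 2.564728 = -1.564728
p = -0.171814 / -1.564728 = 0.1098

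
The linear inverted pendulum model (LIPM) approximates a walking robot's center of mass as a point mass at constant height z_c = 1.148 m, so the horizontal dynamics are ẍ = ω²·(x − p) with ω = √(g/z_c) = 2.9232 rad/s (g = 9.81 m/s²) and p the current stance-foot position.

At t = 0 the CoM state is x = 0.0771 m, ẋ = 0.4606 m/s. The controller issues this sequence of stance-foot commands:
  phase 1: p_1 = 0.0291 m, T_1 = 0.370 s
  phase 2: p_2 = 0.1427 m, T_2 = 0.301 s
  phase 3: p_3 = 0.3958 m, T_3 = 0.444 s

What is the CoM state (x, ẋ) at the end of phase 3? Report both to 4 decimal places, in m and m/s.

x = 2.0637, ẋ = 5.1277

phase 1: p=0.0291, T=0.370, ωT=1.081584, cosh=1.644203, sinh=1.305145; start (x,ẋ)=(0.077100, 0.460600) → end (x,ẋ)=(0.313670, 0.940449)
phase 2: p=0.1427, T=0.301, ωT=0.879883, cosh=1.412725, sinh=0.997893; start (x,ẋ)=(0.313670, 0.940449) → end (x,ẋ)=(0.705274, 1.827321)
phase 3: p=0.3958, T=0.444, ωT=1.297901, cosh=1.967353, sinh=1.694249; start (x,ẋ)=(0.705274, 1.827321) → end (x,ẋ)=(2.063737, 5.127698)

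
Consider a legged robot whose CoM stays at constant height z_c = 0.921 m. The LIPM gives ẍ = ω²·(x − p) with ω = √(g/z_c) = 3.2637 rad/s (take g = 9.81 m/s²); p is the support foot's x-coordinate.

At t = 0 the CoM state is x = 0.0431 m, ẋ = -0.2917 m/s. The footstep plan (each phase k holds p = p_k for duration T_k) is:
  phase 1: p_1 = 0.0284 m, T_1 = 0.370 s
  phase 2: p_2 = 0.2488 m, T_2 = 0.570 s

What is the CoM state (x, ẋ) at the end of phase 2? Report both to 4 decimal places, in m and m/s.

x = -1.2767, ẋ = -4.8826

phase 1: p=0.0284, T=0.370, ωT=1.207569, cosh=1.822133, sinh=1.523210; start (x,ẋ)=(0.043100, -0.291700) → end (x,ẋ)=(-0.080955, -0.458438)
phase 2: p=0.2488, T=0.570, ωT=1.860309, cosh=3.290673, sinh=3.135049; start (x,ẋ)=(-0.080955, -0.458438) → end (x,ẋ)=(-1.276682, -4.882573)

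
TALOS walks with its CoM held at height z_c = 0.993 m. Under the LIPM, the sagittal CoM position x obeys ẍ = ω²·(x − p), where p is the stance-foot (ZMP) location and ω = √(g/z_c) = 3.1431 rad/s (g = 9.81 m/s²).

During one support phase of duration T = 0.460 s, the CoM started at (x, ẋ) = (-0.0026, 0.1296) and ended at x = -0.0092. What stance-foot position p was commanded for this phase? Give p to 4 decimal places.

p = 0.0694

ωT = 3.1431·0.460 = 1.445826; cosh(ωT) = 2.240454, sinh(ωT) = 2.004903
x(T) = p + (x₀−p)·cosh(ωT) + (ẋ₀/ω)·sinh(ωT) ⇒ p·(1 − cosh) = x(T) − x₀·cosh − (ẋ₀/ω)·sinh
numerator   = -0.0092 − (-0.0026)·2.240454 − (0.1296/3.1431)·2.004903 = -0.086043
denominator = 1 − 2.240454 = -1.240454
p = -0.086043 / -1.240454 = 0.0694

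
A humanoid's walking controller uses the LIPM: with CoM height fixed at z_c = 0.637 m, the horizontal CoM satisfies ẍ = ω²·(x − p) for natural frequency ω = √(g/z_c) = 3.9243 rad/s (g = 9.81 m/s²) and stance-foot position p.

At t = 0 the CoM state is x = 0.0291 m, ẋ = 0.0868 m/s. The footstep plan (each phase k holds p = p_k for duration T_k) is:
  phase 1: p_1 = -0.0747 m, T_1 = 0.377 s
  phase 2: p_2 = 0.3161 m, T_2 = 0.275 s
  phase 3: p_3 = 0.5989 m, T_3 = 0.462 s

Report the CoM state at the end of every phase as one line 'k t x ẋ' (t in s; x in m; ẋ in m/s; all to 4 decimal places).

phase 1: p=-0.0747, T=0.377, ωT=1.479461, cosh=2.309170, sinh=2.081409; start (x,ẋ)=(0.029100, 0.086800) → end (x,ẋ)=(0.211030, 1.048282)
phase 2: p=0.3161, T=0.275, ωT=1.079183, cosh=1.641073, sinh=1.301200; start (x,ẋ)=(0.211030, 1.048282) → end (x,ẋ)=(0.491256, 1.183787)
phase 3: p=0.5989, T=0.462, ωT=1.813027, cosh=3.146064, sinh=2.982905; start (x,ẋ)=(0.491256, 1.183787) → end (x,ẋ)=(1.160055, 2.464210)

1 0.3770 0.2110 1.0483
2 0.6520 0.4913 1.1838
3 1.1140 1.1601 2.4642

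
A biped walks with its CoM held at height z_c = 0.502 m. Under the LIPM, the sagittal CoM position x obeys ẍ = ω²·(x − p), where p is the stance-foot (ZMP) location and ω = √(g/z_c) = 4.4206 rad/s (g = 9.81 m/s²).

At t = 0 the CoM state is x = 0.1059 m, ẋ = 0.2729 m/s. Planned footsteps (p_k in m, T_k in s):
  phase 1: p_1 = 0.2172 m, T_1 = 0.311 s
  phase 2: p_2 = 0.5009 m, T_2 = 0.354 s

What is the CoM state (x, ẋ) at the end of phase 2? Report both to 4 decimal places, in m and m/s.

phase 1: p=0.2172, T=0.311, ωT=1.374807, cosh=2.103600, sinh=1.850712; start (x,ẋ)=(0.105900, 0.272900) → end (x,ẋ)=(0.097321, -0.336501)
phase 2: p=0.5009, T=0.354, ωT=1.564892, cosh=2.495635, sinh=2.286525; start (x,ẋ)=(0.097321, -0.336501) → end (x,ẋ)=(-0.680340, -4.919090)

x = -0.6803, ẋ = -4.9191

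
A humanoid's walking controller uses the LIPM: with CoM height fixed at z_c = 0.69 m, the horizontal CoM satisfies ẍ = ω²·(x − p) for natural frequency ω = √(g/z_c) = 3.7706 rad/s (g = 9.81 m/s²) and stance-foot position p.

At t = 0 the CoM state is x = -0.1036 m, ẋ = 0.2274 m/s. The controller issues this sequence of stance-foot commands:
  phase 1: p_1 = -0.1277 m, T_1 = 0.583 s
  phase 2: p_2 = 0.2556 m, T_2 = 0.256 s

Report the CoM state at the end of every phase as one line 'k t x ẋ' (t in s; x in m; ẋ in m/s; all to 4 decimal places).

phase 1: p=-0.1277, T=0.583, ωT=2.198260, cosh=4.560159, sinh=4.449163; start (x,ẋ)=(-0.103600, 0.227400) → end (x,ẋ)=(0.250523, 1.441282)
phase 2: p=0.2556, T=0.256, ωT=0.965274, cosh=1.503192, sinh=1.122313; start (x,ẋ)=(0.250523, 1.441282) → end (x,ẋ)=(0.676964, 2.145040)

1 0.5830 0.2505 1.4413
2 0.8390 0.6770 2.1450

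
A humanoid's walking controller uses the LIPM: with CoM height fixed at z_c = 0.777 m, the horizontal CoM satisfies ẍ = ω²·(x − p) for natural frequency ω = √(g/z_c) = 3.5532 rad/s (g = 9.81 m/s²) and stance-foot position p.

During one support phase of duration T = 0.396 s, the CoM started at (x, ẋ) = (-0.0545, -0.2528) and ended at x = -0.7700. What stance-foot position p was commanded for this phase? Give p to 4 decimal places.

p = 0.4427

ωT = 3.5532·0.396 = 1.407067; cosh(ωT) = 2.164410, sinh(ωT) = 1.919550
x(T) = p + (x₀−p)·cosh(ωT) + (ẋ₀/ω)·sinh(ωT) ⇒ p·(1 − cosh) = x(T) − x₀·cosh − (ẋ₀/ω)·sinh
numerator   = -0.7700 − (-0.0545)·2.164410 − (-0.2528/3.5532)·1.919550 = -0.515469
denominator = 1 − 2.164410 = -1.164410
p = -0.515469 / -1.164410 = 0.4427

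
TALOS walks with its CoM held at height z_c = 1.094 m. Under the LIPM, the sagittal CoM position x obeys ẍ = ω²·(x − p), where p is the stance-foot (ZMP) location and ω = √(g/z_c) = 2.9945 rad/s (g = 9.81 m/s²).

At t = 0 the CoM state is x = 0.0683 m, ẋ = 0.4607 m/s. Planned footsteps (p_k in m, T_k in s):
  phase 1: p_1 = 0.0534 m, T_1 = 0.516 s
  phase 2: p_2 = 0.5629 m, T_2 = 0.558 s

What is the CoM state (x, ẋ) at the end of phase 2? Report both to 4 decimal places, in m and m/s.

x = 1.2612, ẋ = 2.3946

phase 1: p=0.0534, T=0.516, ωT=1.545162, cosh=2.451004, sinh=2.237727; start (x,ẋ)=(0.068300, 0.460700) → end (x,ẋ)=(0.434191, 1.229021)
phase 2: p=0.5629, T=0.558, ωT=1.670931, cosh=2.752594, sinh=2.564522; start (x,ẋ)=(0.434191, 1.229021) → end (x,ẋ)=(1.261164, 2.394582)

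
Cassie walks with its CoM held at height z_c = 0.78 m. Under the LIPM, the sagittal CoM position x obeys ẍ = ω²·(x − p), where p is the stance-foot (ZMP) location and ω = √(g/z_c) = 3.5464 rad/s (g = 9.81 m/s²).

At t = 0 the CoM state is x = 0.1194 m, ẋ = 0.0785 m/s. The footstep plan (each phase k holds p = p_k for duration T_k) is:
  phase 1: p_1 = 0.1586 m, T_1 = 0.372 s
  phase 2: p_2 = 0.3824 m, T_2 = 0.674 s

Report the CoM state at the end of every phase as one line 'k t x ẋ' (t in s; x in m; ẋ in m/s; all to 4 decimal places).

1 0.3720 0.1185 -0.0841
2 1.0460 -1.1986 -5.5287

phase 1: p=0.1586, T=0.372, ωT=1.319261, cosh=2.003994, sinh=1.736661; start (x,ẋ)=(0.119400, 0.078500) → end (x,ẋ)=(0.118485, -0.084115)
phase 2: p=0.3824, T=0.674, ωT=2.390274, cosh=5.504042, sinh=5.412438; start (x,ẋ)=(0.118485, -0.084115) → end (x,ẋ)=(-1.198576, -5.528741)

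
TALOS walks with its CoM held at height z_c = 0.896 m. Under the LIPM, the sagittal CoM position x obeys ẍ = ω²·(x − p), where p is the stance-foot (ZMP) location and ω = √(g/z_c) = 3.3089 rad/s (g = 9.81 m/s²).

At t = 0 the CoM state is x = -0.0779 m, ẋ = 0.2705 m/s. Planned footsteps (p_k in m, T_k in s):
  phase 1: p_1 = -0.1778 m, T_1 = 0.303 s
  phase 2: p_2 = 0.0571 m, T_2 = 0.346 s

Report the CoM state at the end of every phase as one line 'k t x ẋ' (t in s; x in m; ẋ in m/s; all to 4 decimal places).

1 0.3030 0.0731 0.8080
2 0.6490 0.4295 1.4726

phase 1: p=-0.1778, T=0.303, ωT=1.002597, cosh=1.546137, sinh=1.179212; start (x,ẋ)=(-0.077900, 0.270500) → end (x,ẋ)=(0.073059, 0.808029)
phase 2: p=0.0571, T=0.346, ωT=1.144879, cosh=1.730162, sinh=1.411900; start (x,ẋ)=(0.073059, 0.808029) → end (x,ẋ)=(0.429496, 1.472579)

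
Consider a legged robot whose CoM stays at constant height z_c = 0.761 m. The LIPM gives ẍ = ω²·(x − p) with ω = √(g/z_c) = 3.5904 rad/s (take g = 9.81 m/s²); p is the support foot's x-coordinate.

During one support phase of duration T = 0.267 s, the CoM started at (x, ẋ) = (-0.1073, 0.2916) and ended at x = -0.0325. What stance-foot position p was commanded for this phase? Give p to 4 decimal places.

ωT = 3.5904·0.267 = 0.958637; cosh(ωT) = 1.495777, sinh(ωT) = 1.112362
x(T) = p + (x₀−p)·cosh(ωT) + (ẋ₀/ω)·sinh(ωT) ⇒ p·(1 − cosh) = x(T) − x₀·cosh − (ẋ₀/ω)·sinh
numerator   = -0.0325 − (-0.1073)·1.495777 − (0.2916/3.5904)·1.112362 = 0.037655
denominator = 1 − 1.495777 = -0.495777
p = 0.037655 / -0.495777 = -0.0760

p = -0.0760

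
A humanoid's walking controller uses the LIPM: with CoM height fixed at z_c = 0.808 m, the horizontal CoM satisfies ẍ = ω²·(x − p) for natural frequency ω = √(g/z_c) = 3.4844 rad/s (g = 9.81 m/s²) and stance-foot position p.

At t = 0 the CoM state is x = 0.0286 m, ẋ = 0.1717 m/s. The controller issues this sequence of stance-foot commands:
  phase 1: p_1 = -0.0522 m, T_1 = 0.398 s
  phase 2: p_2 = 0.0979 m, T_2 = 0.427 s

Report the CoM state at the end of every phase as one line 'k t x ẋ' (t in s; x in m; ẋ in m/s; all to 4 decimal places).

1 0.3980 0.2120 0.8932
2 0.8250 0.9020 2.9136

phase 1: p=-0.0522, T=0.398, ωT=1.386791, cosh=2.125932, sinh=1.876056; start (x,ẋ)=(0.028600, 0.171700) → end (x,ẋ)=(0.212021, 0.893206)
phase 2: p=0.0979, T=0.427, ωT=1.487839, cosh=2.326688, sinh=2.100828; start (x,ẋ)=(0.212021, 0.893206) → end (x,ẋ)=(0.901960, 2.913595)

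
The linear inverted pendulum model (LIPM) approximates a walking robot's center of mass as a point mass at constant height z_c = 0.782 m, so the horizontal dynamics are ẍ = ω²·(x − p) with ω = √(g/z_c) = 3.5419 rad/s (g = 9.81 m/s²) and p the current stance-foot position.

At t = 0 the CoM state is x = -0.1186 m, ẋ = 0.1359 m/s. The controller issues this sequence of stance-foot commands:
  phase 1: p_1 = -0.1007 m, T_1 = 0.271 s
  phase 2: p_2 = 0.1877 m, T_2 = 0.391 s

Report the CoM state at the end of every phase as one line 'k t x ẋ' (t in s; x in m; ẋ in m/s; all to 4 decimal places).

1 0.2710 -0.0847 0.1328
2 0.6620 -0.3203 -1.5246

phase 1: p=-0.1007, T=0.271, ωT=0.959855, cosh=1.497133, sinh=1.114185; start (x,ẋ)=(-0.118600, 0.135900) → end (x,ẋ)=(-0.084748, 0.132821)
phase 2: p=0.1877, T=0.391, ωT=1.384883, cosh=2.122356, sinh=1.872003; start (x,ẋ)=(-0.084748, 0.132821) → end (x,ẋ)=(-0.320332, -1.524560)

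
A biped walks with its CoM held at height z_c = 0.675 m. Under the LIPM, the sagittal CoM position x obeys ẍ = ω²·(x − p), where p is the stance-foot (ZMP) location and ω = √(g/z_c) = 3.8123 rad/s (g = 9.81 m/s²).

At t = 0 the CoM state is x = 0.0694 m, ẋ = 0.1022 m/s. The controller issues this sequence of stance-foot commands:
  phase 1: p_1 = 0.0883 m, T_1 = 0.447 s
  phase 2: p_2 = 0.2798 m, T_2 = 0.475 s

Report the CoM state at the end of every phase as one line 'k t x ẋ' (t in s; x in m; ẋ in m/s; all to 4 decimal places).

phase 1: p=0.0883, T=0.447, ωT=1.704098, cosh=2.839181, sinh=2.657245; start (x,ẋ)=(0.069400, 0.102200) → end (x,ẋ)=(0.105875, 0.098703)
phase 2: p=0.2798, T=0.475, ωT=1.810842, cosh=3.139557, sinh=2.976041; start (x,ẋ)=(0.105875, 0.098703) → end (x,ẋ)=(-0.189196, -1.663394)

1 0.4470 0.1059 0.0987
2 0.9220 -0.1892 -1.6634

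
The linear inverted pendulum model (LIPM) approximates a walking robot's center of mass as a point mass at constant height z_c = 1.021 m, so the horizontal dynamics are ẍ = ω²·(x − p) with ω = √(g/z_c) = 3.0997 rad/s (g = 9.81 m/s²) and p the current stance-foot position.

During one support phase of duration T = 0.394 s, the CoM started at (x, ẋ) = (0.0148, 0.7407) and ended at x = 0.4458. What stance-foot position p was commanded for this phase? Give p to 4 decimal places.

p = -0.0576

ωT = 3.0997·0.394 = 1.221282; cosh(ωT) = 1.843192, sinh(ωT) = 1.548340
x(T) = p + (x₀−p)·cosh(ωT) + (ẋ₀/ω)·sinh(ωT) ⇒ p·(1 − cosh) = x(T) − x₀·cosh − (ẋ₀/ω)·sinh
numerator   = 0.4458 − (0.0148)·1.843192 − (0.7407/3.0997)·1.548340 = 0.048532
denominator = 1 − 1.843192 = -0.843192
p = 0.048532 / -0.843192 = -0.0576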